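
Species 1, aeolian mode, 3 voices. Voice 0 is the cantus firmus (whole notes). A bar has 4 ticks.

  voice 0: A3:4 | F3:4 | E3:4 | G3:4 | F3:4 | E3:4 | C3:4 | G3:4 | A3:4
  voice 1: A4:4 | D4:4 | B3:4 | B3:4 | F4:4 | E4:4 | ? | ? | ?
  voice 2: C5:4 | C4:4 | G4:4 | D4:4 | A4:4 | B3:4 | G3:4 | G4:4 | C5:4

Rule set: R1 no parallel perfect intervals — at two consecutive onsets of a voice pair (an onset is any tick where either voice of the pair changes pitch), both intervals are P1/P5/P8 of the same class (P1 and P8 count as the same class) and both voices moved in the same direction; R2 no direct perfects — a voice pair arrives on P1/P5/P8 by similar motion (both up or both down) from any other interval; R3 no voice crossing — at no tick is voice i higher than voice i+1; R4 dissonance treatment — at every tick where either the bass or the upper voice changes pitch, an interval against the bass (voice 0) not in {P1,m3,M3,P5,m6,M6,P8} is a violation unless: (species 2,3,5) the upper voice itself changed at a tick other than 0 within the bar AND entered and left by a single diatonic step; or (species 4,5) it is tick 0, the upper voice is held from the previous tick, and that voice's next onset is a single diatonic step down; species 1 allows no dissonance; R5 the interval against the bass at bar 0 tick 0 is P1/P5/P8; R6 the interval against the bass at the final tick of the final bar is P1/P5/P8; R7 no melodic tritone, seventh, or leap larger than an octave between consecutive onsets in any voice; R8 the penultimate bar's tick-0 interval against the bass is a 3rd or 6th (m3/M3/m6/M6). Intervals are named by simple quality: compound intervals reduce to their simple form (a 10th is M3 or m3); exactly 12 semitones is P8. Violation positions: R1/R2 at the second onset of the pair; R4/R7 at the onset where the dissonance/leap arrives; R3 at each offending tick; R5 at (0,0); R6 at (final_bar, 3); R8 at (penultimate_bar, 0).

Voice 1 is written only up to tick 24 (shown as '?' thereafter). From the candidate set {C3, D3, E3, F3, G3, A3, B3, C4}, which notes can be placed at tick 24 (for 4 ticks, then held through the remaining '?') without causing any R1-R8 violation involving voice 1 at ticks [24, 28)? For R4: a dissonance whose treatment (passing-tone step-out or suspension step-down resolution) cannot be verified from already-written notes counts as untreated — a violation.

{E3}

C3: violates R1,R2,R7
D3: violates R4,R7
E3: legal
F3: violates R4,R7
G3: violates R2
A3: violates R3
B3: violates R3,R4
C4: violates R1,R3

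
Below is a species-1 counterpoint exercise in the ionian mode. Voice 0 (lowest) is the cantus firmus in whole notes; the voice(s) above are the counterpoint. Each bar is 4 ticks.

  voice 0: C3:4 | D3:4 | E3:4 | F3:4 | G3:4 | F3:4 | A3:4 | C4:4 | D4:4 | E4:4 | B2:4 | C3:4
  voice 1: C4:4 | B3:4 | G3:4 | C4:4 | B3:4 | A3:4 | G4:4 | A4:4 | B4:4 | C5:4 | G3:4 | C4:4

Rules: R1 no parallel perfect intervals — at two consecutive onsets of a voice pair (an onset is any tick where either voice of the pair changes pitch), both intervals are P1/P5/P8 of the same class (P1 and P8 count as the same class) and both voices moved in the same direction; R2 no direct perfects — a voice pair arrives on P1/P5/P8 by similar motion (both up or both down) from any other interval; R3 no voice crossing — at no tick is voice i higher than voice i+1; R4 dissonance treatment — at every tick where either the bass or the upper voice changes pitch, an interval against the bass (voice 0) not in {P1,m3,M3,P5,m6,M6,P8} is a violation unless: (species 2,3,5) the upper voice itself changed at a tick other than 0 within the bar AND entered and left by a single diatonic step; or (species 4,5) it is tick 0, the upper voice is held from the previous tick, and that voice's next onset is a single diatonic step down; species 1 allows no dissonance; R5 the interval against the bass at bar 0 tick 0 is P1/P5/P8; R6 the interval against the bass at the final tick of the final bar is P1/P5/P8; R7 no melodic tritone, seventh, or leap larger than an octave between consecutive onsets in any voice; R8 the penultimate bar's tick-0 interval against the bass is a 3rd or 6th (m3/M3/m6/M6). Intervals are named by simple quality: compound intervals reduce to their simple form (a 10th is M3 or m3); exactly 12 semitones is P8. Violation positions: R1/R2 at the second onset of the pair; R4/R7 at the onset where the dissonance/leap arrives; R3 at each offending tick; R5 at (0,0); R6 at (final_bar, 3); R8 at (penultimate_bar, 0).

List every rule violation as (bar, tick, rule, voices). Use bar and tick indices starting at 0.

(3, 0, R2, (0, 1))
(6, 0, R4, (0, 1))
(6, 0, R7, (1,))
(10, 0, R7, (0,))
(10, 0, R7, (1,))
(11, 0, R2, (0, 1))

bar 0: v0=C3 v1=C4 downbeat P8
bar 1: v0=D3 v1=B3 downbeat M6
bar 2: v0=E3 v1=G3 downbeat m3
bar 3: v0=F3 v1=C4 downbeat P5
bar 4: v0=G3 v1=B3 downbeat M3
bar 5: v0=F3 v1=A3 downbeat M3
bar 6: v0=A3 v1=G4 downbeat m7
bar 7: v0=C4 v1=A4 downbeat M6
bar 8: v0=D4 v1=B4 downbeat M6
bar 9: v0=E4 v1=C5 downbeat m6
bar 10: v0=B2 v1=G3 downbeat m6
bar 11: v0=C3 v1=C4 downbeat P8
  -> R2 @ bar 3 tick 0 v(0, 1): E3/G3 m3 -> F3/C4 P5 similar
  -> R4 @ bar 6 tick 0 v(0, 1): A3/G4 m7 untreated
  -> R7 @ bar 6 tick 0 v(1,): A3->G4 leap 10st
  -> R7 @ bar 10 tick 0 v(0,): E4->B2 leap 17st
  -> R7 @ bar 10 tick 0 v(1,): C5->G3 leap 17st
  -> R2 @ bar 11 tick 0 v(0, 1): B2/G3 m6 -> C3/C4 P8 similar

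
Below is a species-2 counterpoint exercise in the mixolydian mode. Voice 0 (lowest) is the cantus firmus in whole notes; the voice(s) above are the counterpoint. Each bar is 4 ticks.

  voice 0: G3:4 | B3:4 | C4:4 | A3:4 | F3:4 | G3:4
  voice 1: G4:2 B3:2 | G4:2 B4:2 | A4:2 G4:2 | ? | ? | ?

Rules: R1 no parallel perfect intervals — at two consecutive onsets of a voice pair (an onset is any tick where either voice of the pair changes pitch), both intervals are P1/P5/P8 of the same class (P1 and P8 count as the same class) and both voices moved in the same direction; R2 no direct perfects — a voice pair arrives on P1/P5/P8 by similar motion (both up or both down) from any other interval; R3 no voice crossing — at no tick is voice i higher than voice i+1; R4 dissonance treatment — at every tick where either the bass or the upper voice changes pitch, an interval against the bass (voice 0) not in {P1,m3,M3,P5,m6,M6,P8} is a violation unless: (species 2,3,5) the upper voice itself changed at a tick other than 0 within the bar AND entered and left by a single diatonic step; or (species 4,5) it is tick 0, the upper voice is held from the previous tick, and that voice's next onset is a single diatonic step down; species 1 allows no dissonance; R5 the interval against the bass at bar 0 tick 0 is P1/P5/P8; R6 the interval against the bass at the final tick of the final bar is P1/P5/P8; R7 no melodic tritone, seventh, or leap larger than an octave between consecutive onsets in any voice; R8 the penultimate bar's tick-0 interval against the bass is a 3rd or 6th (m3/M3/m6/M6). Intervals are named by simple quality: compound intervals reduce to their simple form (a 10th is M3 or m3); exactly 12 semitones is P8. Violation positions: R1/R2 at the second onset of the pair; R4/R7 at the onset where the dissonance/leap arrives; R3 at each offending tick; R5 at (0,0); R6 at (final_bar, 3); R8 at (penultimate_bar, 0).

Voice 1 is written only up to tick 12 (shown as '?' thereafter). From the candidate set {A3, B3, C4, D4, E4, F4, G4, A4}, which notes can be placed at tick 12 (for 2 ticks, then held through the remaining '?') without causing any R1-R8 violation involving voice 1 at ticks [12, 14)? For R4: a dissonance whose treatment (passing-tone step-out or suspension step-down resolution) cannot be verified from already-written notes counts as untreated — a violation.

{A4, C4, F4}

A3: violates R2,R7
B3: violates R4
C4: legal
D4: violates R4
E4: violates R1
F4: legal
G4: violates R4
A4: legal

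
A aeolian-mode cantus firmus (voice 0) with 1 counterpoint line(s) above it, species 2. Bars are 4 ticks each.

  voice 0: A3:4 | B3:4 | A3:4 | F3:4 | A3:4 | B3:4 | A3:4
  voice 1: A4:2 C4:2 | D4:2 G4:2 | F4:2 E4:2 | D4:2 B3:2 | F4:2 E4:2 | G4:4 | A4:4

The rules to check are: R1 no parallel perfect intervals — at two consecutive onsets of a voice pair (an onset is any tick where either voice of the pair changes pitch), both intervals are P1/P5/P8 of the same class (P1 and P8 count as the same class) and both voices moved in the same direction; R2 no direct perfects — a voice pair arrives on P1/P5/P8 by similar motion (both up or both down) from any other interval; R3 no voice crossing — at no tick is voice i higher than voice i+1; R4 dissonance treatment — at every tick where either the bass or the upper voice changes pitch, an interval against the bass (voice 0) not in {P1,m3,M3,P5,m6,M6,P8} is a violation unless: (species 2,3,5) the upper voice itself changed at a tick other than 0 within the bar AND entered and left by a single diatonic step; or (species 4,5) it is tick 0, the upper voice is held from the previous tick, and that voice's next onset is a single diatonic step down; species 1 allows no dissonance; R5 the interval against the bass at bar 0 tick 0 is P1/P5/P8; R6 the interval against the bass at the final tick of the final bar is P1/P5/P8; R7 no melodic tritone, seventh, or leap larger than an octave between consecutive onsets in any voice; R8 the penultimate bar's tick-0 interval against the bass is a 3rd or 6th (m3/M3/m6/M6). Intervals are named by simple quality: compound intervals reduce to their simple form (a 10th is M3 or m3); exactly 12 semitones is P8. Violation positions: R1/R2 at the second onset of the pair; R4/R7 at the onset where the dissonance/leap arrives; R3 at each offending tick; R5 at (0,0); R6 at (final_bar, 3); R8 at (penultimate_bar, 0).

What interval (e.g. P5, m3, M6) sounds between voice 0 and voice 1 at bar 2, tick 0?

m6

voice 0=A3 voice 1=F4 -> m6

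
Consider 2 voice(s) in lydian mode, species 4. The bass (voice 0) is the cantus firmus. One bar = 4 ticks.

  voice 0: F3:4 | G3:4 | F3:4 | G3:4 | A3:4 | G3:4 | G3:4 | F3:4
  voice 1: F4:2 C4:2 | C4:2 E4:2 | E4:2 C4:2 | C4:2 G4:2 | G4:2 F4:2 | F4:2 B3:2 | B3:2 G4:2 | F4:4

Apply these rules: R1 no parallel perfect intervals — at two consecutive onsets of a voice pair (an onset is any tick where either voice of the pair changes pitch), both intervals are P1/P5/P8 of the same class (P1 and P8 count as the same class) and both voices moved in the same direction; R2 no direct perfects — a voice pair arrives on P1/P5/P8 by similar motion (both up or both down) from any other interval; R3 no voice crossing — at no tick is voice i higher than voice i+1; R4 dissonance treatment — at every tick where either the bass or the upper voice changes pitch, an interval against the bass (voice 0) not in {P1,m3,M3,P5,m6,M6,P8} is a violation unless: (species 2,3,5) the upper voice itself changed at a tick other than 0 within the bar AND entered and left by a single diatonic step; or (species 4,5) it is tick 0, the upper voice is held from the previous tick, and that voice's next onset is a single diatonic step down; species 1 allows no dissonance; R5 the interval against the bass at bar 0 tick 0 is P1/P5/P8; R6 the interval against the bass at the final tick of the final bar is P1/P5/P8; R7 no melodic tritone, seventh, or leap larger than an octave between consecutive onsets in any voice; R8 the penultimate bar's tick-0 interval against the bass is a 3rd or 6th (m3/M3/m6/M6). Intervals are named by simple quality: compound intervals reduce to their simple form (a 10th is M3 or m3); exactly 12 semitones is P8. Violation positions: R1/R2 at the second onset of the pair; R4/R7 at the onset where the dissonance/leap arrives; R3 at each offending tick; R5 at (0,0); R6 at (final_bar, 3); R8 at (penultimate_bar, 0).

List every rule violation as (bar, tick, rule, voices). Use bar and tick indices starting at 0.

bar 0: v0=F3 v1=F4 downbeat P8
bar 1: v0=G3 v1=C4 downbeat P4
bar 2: v0=F3 v1=E4 downbeat M7
bar 3: v0=G3 v1=C4 downbeat P4
bar 4: v0=A3 v1=G4 downbeat m7
bar 5: v0=G3 v1=F4 downbeat m7
bar 6: v0=G3 v1=B3 downbeat M3
bar 7: v0=F3 v1=F4 downbeat P8
  -> R4 @ bar 1 tick 0 v(0, 1): G3/C4 P4 untreated
  -> R4 @ bar 2 tick 0 v(0, 1): F3/E4 M7 untreated
  -> R4 @ bar 3 tick 0 v(0, 1): G3/C4 P4 untreated
  -> R4 @ bar 5 tick 0 v(0, 1): G3/F4 m7 untreated
  -> R7 @ bar 5 tick 2 v(1,): F4->B3 leap 6st
  -> R1 @ bar 7 tick 0 v(0, 1): G3/G4 P8 -> F3/F4 P8 similar

(1, 0, R4, (0, 1))
(2, 0, R4, (0, 1))
(3, 0, R4, (0, 1))
(5, 0, R4, (0, 1))
(5, 2, R7, (1,))
(7, 0, R1, (0, 1))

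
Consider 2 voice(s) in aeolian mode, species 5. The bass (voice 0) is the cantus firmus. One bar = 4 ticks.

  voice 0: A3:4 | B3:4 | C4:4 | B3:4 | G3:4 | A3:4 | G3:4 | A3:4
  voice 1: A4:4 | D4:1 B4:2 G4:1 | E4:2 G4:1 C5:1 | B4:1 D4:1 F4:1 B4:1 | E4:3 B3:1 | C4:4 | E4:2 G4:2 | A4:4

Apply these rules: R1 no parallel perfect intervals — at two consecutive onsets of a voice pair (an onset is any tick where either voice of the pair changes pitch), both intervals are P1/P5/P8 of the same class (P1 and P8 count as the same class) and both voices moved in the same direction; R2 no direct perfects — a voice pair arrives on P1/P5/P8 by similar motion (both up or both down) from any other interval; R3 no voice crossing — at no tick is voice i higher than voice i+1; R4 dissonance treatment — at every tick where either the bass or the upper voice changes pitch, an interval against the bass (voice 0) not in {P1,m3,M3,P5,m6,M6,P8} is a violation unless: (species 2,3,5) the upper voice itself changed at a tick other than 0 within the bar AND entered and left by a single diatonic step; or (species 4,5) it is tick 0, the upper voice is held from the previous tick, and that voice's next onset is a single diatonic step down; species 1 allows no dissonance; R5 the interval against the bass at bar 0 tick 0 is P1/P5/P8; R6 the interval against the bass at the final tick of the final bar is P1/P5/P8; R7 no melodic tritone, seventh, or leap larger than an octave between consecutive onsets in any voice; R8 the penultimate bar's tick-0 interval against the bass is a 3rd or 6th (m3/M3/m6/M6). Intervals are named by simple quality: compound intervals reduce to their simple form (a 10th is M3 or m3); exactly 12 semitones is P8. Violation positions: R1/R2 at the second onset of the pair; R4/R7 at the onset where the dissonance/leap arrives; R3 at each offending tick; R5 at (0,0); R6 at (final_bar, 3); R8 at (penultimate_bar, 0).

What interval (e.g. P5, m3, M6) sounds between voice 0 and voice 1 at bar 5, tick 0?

voice 0=A3 voice 1=C4 -> m3

m3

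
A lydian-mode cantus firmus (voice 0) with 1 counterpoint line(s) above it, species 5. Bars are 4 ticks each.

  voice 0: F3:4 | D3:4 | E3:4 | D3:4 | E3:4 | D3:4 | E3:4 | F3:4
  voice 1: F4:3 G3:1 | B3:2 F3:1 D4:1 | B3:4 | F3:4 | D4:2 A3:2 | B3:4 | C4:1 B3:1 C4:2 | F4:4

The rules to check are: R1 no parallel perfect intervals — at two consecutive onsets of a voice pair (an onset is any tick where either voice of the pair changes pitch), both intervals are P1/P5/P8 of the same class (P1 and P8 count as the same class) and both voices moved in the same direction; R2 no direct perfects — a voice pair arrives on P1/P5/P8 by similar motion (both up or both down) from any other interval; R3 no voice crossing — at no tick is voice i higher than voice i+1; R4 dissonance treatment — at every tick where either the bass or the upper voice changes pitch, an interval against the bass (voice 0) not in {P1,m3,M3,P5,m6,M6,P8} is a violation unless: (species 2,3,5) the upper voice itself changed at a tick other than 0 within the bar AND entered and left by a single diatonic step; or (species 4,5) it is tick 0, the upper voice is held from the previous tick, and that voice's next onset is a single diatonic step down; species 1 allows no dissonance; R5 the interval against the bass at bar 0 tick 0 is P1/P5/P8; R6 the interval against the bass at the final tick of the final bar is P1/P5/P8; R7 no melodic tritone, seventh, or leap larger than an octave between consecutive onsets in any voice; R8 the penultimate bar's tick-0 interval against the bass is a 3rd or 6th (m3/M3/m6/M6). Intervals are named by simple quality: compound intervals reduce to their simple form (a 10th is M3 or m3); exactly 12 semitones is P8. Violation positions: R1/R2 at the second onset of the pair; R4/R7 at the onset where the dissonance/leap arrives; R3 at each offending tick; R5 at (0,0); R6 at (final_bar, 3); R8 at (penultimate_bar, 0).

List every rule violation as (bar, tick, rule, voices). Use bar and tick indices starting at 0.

bar 0: v0=F3 v1=F4 downbeat P8
bar 1: v0=D3 v1=B3 downbeat M6
bar 2: v0=E3 v1=B3 downbeat P5
bar 3: v0=D3 v1=F3 downbeat m3
bar 4: v0=E3 v1=D4 downbeat m7
bar 5: v0=D3 v1=B3 downbeat M6
bar 6: v0=E3 v1=C4 downbeat m6
bar 7: v0=F3 v1=F4 downbeat P8
  -> R4 @ bar 0 tick 3 v(0, 1): F3/G3 M2 untreated
  -> R7 @ bar 0 tick 3 v(1,): F4->G3 leap 10st
  -> R7 @ bar 1 tick 2 v(1,): B3->F3 leap 6st
  -> R7 @ bar 3 tick 0 v(1,): B3->F3 leap 6st
  -> R4 @ bar 4 tick 0 v(0, 1): E3/D4 m7 untreated
  -> R4 @ bar 4 tick 2 v(0, 1): E3/A3 P4 untreated
  -> R2 @ bar 7 tick 0 v(0, 1): E3/C4 m6 -> F3/F4 P8 similar

(0, 3, R4, (0, 1))
(0, 3, R7, (1,))
(1, 2, R7, (1,))
(3, 0, R7, (1,))
(4, 0, R4, (0, 1))
(4, 2, R4, (0, 1))
(7, 0, R2, (0, 1))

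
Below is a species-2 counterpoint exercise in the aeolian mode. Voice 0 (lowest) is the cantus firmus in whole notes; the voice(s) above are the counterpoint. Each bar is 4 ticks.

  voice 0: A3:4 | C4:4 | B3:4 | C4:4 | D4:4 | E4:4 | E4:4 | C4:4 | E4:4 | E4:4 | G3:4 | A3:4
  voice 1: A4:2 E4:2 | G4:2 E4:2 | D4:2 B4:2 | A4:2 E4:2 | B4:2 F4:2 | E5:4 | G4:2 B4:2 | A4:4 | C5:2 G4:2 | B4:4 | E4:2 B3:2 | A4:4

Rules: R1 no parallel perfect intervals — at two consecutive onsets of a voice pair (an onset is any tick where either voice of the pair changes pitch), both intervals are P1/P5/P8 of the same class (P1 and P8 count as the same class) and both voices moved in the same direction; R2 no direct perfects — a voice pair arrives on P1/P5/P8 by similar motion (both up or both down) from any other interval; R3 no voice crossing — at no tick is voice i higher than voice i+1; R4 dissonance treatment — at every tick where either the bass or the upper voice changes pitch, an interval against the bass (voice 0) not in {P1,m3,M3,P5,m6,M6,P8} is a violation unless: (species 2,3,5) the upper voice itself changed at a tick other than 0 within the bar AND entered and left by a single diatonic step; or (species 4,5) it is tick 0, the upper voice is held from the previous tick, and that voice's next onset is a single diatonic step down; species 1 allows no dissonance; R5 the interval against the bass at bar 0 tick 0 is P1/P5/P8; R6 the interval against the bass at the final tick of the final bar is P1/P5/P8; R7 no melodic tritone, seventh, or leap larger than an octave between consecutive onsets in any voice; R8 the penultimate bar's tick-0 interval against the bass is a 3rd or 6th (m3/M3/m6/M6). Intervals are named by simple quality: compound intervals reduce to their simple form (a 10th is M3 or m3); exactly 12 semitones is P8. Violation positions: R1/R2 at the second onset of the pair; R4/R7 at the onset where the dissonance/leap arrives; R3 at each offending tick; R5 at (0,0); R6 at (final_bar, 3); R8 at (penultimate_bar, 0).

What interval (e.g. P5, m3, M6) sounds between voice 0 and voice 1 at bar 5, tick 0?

voice 0=E4 voice 1=E5 -> P8

P8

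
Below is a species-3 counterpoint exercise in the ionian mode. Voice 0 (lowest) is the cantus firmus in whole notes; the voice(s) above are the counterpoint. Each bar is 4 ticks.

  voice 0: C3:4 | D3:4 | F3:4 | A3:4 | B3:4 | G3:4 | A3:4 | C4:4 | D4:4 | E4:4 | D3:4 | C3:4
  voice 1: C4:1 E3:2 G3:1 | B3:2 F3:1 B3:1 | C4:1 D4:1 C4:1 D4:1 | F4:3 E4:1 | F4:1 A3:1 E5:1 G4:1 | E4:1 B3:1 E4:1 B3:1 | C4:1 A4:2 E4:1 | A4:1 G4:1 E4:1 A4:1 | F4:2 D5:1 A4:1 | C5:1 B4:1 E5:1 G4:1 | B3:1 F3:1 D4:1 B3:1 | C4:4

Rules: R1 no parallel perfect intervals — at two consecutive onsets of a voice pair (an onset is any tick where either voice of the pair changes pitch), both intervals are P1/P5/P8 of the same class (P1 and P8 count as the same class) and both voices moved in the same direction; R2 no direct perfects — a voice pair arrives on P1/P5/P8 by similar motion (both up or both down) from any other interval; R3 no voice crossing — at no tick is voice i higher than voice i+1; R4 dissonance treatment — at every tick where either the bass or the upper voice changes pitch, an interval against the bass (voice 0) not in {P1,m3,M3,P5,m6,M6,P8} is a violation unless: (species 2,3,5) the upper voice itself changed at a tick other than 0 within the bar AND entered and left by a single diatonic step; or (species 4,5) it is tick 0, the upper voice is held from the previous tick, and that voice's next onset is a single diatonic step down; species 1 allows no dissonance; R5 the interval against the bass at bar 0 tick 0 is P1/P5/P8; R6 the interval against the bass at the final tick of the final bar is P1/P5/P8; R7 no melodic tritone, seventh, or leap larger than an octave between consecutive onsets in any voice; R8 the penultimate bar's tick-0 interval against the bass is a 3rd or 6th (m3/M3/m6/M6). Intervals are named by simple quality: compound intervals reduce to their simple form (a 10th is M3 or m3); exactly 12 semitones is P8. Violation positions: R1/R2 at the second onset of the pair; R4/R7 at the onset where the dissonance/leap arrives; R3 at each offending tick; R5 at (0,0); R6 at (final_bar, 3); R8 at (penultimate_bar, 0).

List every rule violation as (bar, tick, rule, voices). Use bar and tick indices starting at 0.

(1, 2, R7, (1,))
(1, 3, R7, (1,))
(2, 0, R2, (0, 1))
(4, 0, R4, (0, 1))
(4, 1, R3, (0, 1))
(4, 1, R4, (0, 1))
(4, 2, R4, (0, 1))
(4, 2, R7, (1,))
(10, 0, R7, (0,))
(10, 1, R7, (1,))

bar 0: v0=C3 v1=C4 downbeat P8
bar 1: v0=D3 v1=B3 downbeat M6
bar 2: v0=F3 v1=C4 downbeat P5
bar 3: v0=A3 v1=F4 downbeat m6
bar 4: v0=B3 v1=F4 downbeat TT
bar 5: v0=G3 v1=E4 downbeat M6
bar 6: v0=A3 v1=C4 downbeat m3
bar 7: v0=C4 v1=A4 downbeat M6
bar 8: v0=D4 v1=F4 downbeat m3
bar 9: v0=E4 v1=C5 downbeat m6
bar 10: v0=D3 v1=B3 downbeat M6
bar 11: v0=C3 v1=C4 downbeat P8
  -> R7 @ bar 1 tick 2 v(1,): B3->F3 leap 6st
  -> R7 @ bar 1 tick 3 v(1,): F3->B3 leap 6st
  -> R2 @ bar 2 tick 0 v(0, 1): D3/B3 M6 -> F3/C4 P5 similar
  -> R4 @ bar 4 tick 0 v(0, 1): B3/F4 TT untreated
  -> R3 @ bar 4 tick 1 v(0, 1): B3 above A3
  -> R4 @ bar 4 tick 1 v(0, 1): B3/A3 M2 untreated
  -> R4 @ bar 4 tick 2 v(0, 1): B3/E5 P4 untreated
  -> R7 @ bar 4 tick 2 v(1,): A3->E5 leap 19st
  -> R7 @ bar 10 tick 0 v(0,): E4->D3 leap 14st
  -> R7 @ bar 10 tick 1 v(1,): B3->F3 leap 6st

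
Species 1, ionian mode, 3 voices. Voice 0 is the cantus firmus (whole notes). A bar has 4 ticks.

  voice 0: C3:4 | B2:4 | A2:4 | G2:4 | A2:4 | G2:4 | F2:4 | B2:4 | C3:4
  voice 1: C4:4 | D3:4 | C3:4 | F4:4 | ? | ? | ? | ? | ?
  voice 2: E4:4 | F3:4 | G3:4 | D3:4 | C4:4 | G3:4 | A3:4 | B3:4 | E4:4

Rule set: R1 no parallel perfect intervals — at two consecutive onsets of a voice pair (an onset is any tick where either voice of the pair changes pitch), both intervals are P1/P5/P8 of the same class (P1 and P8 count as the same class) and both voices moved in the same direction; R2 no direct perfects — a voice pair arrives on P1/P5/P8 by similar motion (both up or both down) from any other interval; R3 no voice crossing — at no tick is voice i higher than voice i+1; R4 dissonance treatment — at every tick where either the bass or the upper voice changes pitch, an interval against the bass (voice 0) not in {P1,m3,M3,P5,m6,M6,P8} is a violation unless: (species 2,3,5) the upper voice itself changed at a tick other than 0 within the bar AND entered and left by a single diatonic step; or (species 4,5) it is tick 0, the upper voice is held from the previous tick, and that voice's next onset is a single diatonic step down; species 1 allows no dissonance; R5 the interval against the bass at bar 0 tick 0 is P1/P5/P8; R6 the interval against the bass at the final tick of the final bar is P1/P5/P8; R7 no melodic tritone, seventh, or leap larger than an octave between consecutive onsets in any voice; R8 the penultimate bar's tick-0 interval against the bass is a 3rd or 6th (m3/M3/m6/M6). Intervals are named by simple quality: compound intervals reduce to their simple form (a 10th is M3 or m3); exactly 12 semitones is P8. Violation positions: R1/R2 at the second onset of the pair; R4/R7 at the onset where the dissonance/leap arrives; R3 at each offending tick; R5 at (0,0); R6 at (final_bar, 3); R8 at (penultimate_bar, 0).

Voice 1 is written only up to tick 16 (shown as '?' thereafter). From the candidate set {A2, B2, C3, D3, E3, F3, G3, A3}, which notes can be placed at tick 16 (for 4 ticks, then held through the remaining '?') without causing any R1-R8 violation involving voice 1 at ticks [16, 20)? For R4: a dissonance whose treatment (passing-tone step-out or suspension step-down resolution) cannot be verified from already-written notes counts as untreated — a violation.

A2: violates R7
B2: violates R4,R7
C3: violates R7
D3: violates R4,R7
E3: violates R7
F3: legal
G3: violates R4,R7
A3: legal

{A3, F3}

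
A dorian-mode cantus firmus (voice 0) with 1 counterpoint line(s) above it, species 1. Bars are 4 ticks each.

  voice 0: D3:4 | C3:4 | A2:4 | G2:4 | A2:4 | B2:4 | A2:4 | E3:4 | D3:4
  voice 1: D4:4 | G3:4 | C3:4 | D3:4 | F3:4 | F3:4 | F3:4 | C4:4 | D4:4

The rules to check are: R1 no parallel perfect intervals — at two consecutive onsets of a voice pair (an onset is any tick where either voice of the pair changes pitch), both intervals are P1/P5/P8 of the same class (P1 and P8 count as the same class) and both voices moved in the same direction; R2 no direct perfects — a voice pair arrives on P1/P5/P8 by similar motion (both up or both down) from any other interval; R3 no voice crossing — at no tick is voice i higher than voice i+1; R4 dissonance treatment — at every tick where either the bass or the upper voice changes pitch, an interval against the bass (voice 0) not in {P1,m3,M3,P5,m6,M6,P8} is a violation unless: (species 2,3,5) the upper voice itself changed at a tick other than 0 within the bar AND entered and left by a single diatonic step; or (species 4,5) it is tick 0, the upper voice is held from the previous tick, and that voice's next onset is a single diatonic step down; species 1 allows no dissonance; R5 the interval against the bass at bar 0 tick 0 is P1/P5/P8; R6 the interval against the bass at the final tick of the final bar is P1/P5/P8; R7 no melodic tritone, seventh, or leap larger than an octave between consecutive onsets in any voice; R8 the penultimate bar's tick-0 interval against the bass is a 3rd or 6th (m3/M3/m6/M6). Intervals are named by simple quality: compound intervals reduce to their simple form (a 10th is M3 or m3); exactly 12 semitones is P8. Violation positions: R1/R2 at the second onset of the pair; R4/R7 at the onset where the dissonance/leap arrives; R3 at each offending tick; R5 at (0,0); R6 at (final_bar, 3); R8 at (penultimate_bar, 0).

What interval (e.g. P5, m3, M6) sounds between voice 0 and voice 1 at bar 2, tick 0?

voice 0=A2 voice 1=C3 -> m3

m3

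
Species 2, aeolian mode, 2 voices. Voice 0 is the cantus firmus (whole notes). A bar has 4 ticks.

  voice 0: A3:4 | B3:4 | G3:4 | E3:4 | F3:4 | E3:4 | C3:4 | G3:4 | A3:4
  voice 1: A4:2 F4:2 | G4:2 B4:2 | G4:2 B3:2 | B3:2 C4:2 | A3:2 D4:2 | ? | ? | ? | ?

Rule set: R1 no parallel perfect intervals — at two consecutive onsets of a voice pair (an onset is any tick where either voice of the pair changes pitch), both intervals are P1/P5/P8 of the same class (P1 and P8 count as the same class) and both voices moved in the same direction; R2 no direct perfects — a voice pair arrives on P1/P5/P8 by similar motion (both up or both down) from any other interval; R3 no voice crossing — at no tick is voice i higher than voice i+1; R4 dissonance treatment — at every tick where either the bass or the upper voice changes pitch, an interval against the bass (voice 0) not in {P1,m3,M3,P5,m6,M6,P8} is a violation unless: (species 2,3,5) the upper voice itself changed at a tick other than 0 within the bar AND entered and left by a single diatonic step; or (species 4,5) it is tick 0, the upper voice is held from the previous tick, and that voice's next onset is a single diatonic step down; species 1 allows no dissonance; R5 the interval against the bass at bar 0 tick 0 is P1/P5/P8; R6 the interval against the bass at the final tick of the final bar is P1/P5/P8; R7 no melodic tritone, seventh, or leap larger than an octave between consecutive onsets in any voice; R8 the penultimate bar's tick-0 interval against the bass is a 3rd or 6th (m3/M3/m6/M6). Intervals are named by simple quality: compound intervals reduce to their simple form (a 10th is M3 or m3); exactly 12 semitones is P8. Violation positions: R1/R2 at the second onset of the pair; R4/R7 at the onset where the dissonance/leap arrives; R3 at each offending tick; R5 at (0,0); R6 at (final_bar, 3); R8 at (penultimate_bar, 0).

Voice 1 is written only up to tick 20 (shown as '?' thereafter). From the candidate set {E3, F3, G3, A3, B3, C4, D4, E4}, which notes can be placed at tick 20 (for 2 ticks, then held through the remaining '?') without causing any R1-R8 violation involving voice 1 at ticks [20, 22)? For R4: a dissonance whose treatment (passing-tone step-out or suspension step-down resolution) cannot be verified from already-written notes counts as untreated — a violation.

E3: violates R2,R7
F3: violates R4
G3: legal
A3: violates R4
B3: violates R2
C4: legal
D4: violates R4
E4: legal

{C4, E4, G3}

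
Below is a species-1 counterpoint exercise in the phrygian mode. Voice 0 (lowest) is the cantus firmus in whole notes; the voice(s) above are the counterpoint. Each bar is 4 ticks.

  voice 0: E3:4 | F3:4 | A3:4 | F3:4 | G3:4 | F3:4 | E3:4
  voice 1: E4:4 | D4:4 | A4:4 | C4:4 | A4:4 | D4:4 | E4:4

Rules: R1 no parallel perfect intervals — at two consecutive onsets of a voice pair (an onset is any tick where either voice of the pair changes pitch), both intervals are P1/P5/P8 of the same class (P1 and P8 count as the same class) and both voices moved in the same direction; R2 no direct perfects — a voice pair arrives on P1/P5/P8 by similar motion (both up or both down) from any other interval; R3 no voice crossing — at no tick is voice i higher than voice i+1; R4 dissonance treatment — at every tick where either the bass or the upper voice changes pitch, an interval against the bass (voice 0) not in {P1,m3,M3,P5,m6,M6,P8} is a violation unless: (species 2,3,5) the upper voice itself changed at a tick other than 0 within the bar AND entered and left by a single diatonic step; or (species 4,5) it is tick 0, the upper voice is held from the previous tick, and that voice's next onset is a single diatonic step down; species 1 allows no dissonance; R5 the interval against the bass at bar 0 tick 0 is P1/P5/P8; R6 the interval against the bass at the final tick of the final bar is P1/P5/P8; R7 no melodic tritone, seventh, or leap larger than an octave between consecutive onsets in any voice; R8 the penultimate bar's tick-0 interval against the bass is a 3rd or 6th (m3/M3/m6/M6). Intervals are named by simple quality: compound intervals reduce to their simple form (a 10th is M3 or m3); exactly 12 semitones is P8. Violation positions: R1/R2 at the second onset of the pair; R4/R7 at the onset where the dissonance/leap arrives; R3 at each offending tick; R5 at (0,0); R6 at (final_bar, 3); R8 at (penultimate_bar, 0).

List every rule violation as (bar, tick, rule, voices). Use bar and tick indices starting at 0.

(2, 0, R2, (0, 1))
(3, 0, R2, (0, 1))
(4, 0, R4, (0, 1))

bar 0: v0=E3 v1=E4 downbeat P8
bar 1: v0=F3 v1=D4 downbeat M6
bar 2: v0=A3 v1=A4 downbeat P8
bar 3: v0=F3 v1=C4 downbeat P5
bar 4: v0=G3 v1=A4 downbeat M2
bar 5: v0=F3 v1=D4 downbeat M6
bar 6: v0=E3 v1=E4 downbeat P8
  -> R2 @ bar 2 tick 0 v(0, 1): F3/D4 M6 -> A3/A4 P8 similar
  -> R2 @ bar 3 tick 0 v(0, 1): A3/A4 P8 -> F3/C4 P5 similar
  -> R4 @ bar 4 tick 0 v(0, 1): G3/A4 M2 untreated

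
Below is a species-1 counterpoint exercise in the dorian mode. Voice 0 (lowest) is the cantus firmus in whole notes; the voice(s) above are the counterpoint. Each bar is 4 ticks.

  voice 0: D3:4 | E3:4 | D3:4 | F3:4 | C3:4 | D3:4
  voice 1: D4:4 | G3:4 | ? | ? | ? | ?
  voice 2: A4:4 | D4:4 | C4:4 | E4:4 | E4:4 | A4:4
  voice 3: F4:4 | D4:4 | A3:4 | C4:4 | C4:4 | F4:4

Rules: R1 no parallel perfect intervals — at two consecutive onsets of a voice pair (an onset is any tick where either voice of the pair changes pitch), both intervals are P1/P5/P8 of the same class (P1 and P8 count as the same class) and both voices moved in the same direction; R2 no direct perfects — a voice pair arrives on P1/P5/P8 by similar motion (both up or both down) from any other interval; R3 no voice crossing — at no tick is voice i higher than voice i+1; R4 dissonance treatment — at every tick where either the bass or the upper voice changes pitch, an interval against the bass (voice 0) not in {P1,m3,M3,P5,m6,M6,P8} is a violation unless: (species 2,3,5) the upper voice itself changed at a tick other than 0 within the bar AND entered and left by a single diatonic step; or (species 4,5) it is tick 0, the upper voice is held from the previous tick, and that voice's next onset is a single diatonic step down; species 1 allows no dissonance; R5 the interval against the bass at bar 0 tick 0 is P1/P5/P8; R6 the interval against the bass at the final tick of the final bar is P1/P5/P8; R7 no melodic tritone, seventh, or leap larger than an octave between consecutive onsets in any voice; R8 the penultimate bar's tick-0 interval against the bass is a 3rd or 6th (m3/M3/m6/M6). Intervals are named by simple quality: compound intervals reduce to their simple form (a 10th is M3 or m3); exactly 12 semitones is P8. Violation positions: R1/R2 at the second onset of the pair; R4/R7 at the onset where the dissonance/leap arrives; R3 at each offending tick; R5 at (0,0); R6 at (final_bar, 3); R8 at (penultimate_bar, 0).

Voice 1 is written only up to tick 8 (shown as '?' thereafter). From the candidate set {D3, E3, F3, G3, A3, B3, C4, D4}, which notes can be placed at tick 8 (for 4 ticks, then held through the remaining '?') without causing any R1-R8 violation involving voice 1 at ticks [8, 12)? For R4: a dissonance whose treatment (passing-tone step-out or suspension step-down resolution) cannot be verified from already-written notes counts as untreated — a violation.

{A3, B3}

D3: violates R1,R2
E3: violates R4
F3: violates R1
G3: violates R4
A3: legal
B3: legal
C4: violates R4
D4: violates R3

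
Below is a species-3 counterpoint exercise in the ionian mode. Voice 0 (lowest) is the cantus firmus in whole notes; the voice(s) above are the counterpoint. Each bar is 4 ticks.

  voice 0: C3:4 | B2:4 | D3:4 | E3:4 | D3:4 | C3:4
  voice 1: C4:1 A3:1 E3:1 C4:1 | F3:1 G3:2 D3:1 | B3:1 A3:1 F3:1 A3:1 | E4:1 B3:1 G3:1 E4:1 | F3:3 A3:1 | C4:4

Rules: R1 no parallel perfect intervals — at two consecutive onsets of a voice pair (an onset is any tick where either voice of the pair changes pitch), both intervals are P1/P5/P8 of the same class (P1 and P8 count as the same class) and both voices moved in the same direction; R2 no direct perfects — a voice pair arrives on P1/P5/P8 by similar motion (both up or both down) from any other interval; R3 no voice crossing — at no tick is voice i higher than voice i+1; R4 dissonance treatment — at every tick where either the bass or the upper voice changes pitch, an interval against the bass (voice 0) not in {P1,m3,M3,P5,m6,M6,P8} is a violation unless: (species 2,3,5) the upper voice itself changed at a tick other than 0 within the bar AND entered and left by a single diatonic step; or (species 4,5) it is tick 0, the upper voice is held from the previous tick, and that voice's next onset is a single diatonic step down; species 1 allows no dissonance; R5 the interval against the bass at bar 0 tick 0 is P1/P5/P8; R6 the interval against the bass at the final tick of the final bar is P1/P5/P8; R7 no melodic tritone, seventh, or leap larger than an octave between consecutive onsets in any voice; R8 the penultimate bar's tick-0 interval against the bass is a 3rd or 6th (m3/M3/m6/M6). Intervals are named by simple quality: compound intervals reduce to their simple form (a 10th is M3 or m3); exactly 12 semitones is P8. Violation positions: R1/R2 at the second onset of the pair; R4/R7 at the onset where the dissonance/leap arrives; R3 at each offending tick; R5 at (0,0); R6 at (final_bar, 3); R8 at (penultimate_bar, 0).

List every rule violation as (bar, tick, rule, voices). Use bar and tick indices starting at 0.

bar 0: v0=C3 v1=C4 downbeat P8
bar 1: v0=B2 v1=F3 downbeat TT
bar 2: v0=D3 v1=B3 downbeat M6
bar 3: v0=E3 v1=E4 downbeat P8
bar 4: v0=D3 v1=F3 downbeat m3
bar 5: v0=C3 v1=C4 downbeat P8
  -> R4 @ bar 1 tick 0 v(0, 1): B2/F3 TT untreated
  -> R2 @ bar 3 tick 0 v(0, 1): D3/A3 P5 -> E3/E4 P8 similar
  -> R7 @ bar 4 tick 0 v(1,): E4->F3 leap 11st

(1, 0, R4, (0, 1))
(3, 0, R2, (0, 1))
(4, 0, R7, (1,))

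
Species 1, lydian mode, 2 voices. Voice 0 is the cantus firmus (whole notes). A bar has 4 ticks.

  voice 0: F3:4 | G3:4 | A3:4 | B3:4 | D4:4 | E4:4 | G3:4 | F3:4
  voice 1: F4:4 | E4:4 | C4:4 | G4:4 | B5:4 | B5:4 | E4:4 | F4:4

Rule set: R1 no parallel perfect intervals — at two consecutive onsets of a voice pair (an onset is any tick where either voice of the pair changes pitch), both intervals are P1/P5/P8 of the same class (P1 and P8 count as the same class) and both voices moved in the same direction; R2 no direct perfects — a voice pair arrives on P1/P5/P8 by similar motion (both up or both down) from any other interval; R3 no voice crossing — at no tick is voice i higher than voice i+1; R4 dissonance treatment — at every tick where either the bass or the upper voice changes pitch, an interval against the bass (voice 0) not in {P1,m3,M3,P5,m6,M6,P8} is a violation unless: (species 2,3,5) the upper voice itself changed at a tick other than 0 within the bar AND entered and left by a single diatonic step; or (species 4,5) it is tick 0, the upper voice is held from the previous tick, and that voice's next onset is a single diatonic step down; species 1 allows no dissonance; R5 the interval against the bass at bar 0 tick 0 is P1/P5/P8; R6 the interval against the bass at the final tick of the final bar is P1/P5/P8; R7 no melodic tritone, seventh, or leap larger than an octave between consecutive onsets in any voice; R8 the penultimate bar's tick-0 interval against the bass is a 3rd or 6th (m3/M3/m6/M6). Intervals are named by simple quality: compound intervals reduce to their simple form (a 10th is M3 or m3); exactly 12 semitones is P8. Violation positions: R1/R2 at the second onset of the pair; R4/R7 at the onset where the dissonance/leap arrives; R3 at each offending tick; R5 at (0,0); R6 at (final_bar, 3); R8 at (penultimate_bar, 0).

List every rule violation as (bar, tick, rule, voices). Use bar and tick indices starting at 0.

(4, 0, R7, (1,))
(6, 0, R7, (1,))

bar 0: v0=F3 v1=F4 downbeat P8
bar 1: v0=G3 v1=E4 downbeat M6
bar 2: v0=A3 v1=C4 downbeat m3
bar 3: v0=B3 v1=G4 downbeat m6
bar 4: v0=D4 v1=B5 downbeat M6
bar 5: v0=E4 v1=B5 downbeat P5
bar 6: v0=G3 v1=E4 downbeat M6
bar 7: v0=F3 v1=F4 downbeat P8
  -> R7 @ bar 4 tick 0 v(1,): G4->B5 leap 16st
  -> R7 @ bar 6 tick 0 v(1,): B5->E4 leap 19st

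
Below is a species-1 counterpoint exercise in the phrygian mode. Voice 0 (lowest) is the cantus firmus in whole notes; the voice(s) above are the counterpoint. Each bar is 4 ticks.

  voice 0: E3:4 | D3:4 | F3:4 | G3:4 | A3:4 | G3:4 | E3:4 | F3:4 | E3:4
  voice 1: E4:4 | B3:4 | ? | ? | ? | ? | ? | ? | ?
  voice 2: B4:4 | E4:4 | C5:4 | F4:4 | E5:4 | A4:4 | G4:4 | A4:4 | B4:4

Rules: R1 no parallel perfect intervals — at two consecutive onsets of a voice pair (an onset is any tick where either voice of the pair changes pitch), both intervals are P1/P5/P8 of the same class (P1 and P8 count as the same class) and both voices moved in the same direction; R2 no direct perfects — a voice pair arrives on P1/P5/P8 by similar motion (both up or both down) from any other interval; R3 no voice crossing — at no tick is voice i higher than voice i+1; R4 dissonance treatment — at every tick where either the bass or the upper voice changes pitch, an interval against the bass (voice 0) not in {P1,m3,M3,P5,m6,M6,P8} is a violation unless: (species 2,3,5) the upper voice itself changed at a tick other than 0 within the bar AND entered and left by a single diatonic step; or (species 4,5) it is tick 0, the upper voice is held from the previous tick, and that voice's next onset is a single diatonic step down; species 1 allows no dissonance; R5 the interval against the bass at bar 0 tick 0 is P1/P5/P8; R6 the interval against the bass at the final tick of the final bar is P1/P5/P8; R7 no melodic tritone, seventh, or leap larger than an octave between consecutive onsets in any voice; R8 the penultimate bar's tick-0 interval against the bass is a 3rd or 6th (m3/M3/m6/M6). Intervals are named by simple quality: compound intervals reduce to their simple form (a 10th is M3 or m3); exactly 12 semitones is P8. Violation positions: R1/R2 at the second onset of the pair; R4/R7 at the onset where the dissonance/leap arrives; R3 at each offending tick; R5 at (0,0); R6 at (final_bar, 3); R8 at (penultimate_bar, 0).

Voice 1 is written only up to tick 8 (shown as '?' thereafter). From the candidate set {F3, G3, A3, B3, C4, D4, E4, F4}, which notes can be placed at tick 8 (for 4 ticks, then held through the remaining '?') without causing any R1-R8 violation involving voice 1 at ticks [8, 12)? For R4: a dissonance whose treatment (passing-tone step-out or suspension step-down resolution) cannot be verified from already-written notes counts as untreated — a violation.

F3: violates R7
G3: violates R4
A3: legal
B3: violates R4
C4: violates R2
D4: legal
E4: violates R4
F4: violates R2,R7

{A3, D4}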